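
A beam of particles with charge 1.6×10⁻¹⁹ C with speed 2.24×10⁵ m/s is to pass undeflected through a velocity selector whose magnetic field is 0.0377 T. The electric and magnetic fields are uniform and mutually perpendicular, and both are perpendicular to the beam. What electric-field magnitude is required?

E = 8440 V/m

For straight-line motion qE = qvB, so E = vB.
E = 2.24×10⁵ × 0.0377 = 8440 V/m.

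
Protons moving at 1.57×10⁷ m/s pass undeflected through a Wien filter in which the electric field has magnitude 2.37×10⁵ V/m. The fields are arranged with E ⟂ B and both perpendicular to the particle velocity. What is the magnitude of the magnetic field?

B = 0.0151 T

Balance of forces in the selector: qE = qvB ⇒ B = E/v.
B = 2.37×10⁵/1.57×10⁷ = 0.0151 T.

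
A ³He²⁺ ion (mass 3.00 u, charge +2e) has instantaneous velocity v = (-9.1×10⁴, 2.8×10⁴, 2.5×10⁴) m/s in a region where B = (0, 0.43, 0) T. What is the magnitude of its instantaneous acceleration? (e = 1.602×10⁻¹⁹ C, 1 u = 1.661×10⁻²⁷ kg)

|a| ≈ 2.61×10¹² m/s²

v×B = (-1.08×10⁴, 0, -3.91×10⁴) N/C.
F = q v×B = (3.204×10⁻¹⁹ C)·(-1.08×10⁴, 0, -3.91×10⁴) = (-3.44×10⁻¹⁵, 0, -1.25×10⁻¹⁴) N.
|a| = |F|/m = 1.300×10⁻¹⁴/4.983×10⁻²⁷ ≈ 2.61×10¹² m/s².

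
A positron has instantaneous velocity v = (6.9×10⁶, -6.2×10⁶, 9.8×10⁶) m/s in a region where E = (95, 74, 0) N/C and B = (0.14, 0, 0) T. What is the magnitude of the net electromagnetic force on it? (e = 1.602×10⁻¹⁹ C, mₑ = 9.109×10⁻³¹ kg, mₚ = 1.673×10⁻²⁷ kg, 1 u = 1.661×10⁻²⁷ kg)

v×B = (0, 1.37×10⁶, 8.68×10⁵) N/C.
E + v×B = (95.0, 1.37×10⁶, 8.68×10⁵) N/C.
F = q(E + v×B) = (1.602×10⁻¹⁹ C)·(95.0, 1.37×10⁶, 8.68×10⁵) = (1.52×10⁻¹⁷, 2.20×10⁻¹³, 1.39×10⁻¹³) N.
|F| = 2.60×10⁻¹³ N.

|F| ≈ 2.60×10⁻¹³ N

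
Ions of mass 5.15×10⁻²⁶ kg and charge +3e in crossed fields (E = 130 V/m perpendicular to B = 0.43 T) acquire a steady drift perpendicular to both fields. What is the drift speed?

The E×B drift speed is v_d = E/B.
v_d = 130/0.43 = 300 m/s.

v_d ≈ 300 m/s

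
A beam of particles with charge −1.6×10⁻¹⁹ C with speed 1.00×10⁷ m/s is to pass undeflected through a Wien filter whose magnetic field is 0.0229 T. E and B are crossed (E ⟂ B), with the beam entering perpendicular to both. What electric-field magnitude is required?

For straight-line motion qE = qvB, so E = vB.
E = 1.00×10⁷ × 0.0229 = 2.29×10⁵ V/m.

E = 2.29×10⁵ V/m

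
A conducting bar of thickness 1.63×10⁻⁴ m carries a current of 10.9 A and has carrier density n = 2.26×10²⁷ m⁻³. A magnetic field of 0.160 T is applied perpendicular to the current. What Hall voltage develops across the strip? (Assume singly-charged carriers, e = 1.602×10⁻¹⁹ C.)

V_H = IB/(n e t).
V_H = (10.9)(0.160)/((2.26×10²⁷)(1.602×10⁻¹⁹)(1.63×10⁻⁴)) ≈ 2.96×10⁻⁵ V.

V_H ≈ 2.96×10⁻⁵ V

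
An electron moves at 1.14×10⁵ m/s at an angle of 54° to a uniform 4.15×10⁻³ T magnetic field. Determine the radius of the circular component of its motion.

r ≈ 1.26×10⁻⁴ m

v⊥ = v sinθ = 1.14×10⁵·sin54° ≈ 9.223×10⁴ m/s.
r = m v⊥/(|q|B) = (9.109×10⁻³¹)(9.223×10⁴)/((1.602×10⁻¹⁹)(4.15×10⁻³)) ≈ 1.26×10⁻⁴ m.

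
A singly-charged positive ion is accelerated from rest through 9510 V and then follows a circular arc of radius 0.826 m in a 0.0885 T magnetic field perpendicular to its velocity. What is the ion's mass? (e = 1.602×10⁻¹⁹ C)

Combine |q|V = ½mv² and r = mv/(|q|B): eliminate v to get m = qB²r²/(2V).
m = (1.602×10⁻¹⁹)(0.0885)²(0.826)²/(2·9510) ≈ 4.50×10⁻²⁶ kg.

m ≈ 4.50×10⁻²⁶ kg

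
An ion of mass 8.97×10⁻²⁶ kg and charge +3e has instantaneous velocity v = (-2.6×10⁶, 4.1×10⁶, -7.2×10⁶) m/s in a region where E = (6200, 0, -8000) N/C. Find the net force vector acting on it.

Only an electric field acts, so F = qE = (4.806×10⁻¹⁹ C)·(6200, 0, -8000) = (2.98×10⁻¹⁵, 0, -3.84×10⁻¹⁵) N.

F ≈ (2.98×10⁻¹⁵, 0, -3.84×10⁻¹⁵) N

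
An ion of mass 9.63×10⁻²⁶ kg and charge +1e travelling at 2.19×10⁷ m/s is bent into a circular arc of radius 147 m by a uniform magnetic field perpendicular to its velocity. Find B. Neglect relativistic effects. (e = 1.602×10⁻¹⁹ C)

From |q|vB = mv²/r, B = mv/(|q|r).
B = (9.63×10⁻²⁶)(2.19×10⁷)/((1.602×10⁻¹⁹)(147)) ≈ 0.0896 T.

B ≈ 0.0896 T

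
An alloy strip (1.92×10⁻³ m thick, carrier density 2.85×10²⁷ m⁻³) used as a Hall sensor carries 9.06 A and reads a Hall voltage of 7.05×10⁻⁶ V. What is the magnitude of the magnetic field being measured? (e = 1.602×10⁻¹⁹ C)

B ≈ 0.682 T

From V_H = IB/(n e t), B = V_H n e t / I.
B = (7.05×10⁻⁶)(2.85×10²⁷)(1.602×10⁻¹⁹)(1.92×10⁻³)/9.06 ≈ 0.682 T.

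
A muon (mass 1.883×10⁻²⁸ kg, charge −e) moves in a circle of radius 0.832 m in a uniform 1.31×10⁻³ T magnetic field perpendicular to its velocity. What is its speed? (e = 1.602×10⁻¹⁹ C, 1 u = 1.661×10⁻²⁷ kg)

v ≈ 9.27×10⁵ m/s

From |q|vB = mv²/r, v = |q|Br/m.
v = (1.602×10⁻¹⁹)(1.31×10⁻³)(0.832)/1.883×10⁻²⁸ ≈ 9.27×10⁵ m/s.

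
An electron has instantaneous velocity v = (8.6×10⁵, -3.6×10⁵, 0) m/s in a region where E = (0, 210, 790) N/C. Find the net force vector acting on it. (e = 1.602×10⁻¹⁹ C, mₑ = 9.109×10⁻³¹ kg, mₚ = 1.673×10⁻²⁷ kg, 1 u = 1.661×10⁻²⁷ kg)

F ≈ (0, -3.36×10⁻¹⁷, -1.27×10⁻¹⁶) N

Only an electric field acts, so F = qE = (−1.602×10⁻¹⁹ C)·(0, 210, 790) = (0, -3.36×10⁻¹⁷, -1.27×10⁻¹⁶) N.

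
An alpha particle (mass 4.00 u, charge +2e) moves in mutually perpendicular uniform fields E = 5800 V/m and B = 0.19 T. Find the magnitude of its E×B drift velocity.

v_d ≈ 3.1×10⁴ m/s

The steady drift has the magnetic force balancing the electric force, so v_d = E/B.
v_d = 5800/0.19 = 3.1×10⁴ m/s.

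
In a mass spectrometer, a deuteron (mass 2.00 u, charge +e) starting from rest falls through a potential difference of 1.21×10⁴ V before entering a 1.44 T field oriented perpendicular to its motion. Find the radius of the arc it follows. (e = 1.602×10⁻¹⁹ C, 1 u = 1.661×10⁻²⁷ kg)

Acceleration: |q|V = ½mv² ⇒ v = √(2|q|V/m) = √(2·1.602×10⁻¹⁹·1.21×10⁴/3.322×10⁻²⁷) ≈ 1.080×10⁶ m/s.
In the field: r = mv/(|q|B) = (3.322×10⁻²⁷)(1.080×10⁶)/((1.602×10⁻¹⁹)(1.44)) ≈ 0.0156 m.

r ≈ 0.0156 m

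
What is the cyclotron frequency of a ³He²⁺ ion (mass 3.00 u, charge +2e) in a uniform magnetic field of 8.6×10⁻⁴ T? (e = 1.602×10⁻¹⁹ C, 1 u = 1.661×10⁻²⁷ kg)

f = |q|B/(2πm).
f = (3.204×10⁻¹⁹)(8.6×10⁻⁴)/(2π·4.983×10⁻²⁷) ≈ 8800 Hz.

f ≈ 8800 Hz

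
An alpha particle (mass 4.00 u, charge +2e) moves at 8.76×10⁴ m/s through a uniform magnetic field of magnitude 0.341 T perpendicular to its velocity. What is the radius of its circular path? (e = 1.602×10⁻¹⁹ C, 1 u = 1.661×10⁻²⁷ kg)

The magnetic force provides the centripetal force: |q|vB = mv²/r.
r = mv/(|q|B) = (6.644×10⁻²⁷)(8.76×10⁴)/((3.204×10⁻¹⁹)(0.341)) ≈ 5.33×10⁻³ m.

r ≈ 5.33×10⁻³ m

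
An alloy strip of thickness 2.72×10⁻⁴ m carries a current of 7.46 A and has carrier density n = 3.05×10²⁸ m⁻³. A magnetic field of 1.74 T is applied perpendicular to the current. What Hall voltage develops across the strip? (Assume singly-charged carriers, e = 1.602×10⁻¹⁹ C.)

V_H ≈ 9.77×10⁻⁶ V

V_H = IB/(n e t).
V_H = (7.46)(1.74)/((3.05×10²⁸)(1.602×10⁻¹⁹)(2.72×10⁻⁴)) ≈ 9.77×10⁻⁶ V.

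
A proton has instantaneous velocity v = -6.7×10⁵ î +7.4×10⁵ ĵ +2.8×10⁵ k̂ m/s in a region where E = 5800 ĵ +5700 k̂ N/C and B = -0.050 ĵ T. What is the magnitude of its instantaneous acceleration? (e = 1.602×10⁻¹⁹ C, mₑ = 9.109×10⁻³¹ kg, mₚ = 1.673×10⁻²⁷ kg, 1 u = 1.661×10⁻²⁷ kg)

v×B = (1.40×10⁴, 0, 3.35×10⁴) N/C.
E + v×B = (1.40×10⁴, 5800, 3.92×10⁴) N/C.
F = q(E + v×B) = (1.602×10⁻¹⁹ C)·(1.40×10⁴, 5800, 3.92×10⁴) = (2.24×10⁻¹⁵, 9.29×10⁻¹⁶, 6.28×10⁻¹⁵) N.
|a| = |F|/m = 6.733×10⁻¹⁵/1.673×10⁻²⁷ ≈ 4.02×10¹² m/s².

|a| ≈ 4.02×10¹² m/s²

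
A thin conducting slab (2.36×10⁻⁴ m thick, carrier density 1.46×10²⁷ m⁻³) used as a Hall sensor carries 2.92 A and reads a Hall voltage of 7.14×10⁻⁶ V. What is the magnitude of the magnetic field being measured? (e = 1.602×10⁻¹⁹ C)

From V_H = IB/(n e t), B = V_H n e t / I.
B = (7.14×10⁻⁶)(1.46×10²⁷)(1.602×10⁻¹⁹)(2.36×10⁻⁴)/2.92 ≈ 0.135 T.

B ≈ 0.135 T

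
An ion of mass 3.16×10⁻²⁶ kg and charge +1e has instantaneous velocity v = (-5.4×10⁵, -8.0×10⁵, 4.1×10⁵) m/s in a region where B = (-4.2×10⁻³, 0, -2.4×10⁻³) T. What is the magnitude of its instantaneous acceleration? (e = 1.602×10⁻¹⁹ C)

v×B = (1920, -3020, -3360) N/C.
F = q v×B = (1.602×10⁻¹⁹ C)·(1920, -3020, -3360) = (3.08×10⁻¹⁶, -4.83×10⁻¹⁶, -5.38×10⁻¹⁶) N.
|a| = |F|/m = 7.862×10⁻¹⁶/3.16×10⁻²⁶ ≈ 2.49×10¹⁰ m/s².

|a| ≈ 2.49×10¹⁰ m/s²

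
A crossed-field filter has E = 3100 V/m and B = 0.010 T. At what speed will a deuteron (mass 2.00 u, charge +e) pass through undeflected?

v = 3.1×10⁵ m/s

Zero net Lorentz force requires |qE| = |q v×B|, i.e. E = vB.
v = E/B = 3100/0.010 = 3.1×10⁵ m/s.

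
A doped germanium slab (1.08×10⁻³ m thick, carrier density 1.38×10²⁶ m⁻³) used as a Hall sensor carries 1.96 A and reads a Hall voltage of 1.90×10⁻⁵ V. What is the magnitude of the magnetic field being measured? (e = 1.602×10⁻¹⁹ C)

From V_H = IB/(n e t), B = V_H n e t / I.
B = (1.90×10⁻⁵)(1.38×10²⁶)(1.602×10⁻¹⁹)(1.08×10⁻³)/1.96 ≈ 0.231 T.

B ≈ 0.231 T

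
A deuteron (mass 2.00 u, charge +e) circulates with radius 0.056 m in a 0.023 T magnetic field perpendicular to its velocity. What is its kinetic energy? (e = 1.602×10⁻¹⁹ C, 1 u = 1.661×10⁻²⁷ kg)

KE ≈ 6.4×10⁻¹⁸ J

v = |q|Br/m, then KE = ½mv² = (qBr)²/(2m).
v = (1.602×10⁻¹⁹)(0.023)(0.056)/3.322×10⁻²⁷ ≈ 6.211×10⁴ m/s.
KE = ½(3.322×10⁻²⁷)(6.211×10⁴)² ≈ 6.4×10⁻¹⁸ J.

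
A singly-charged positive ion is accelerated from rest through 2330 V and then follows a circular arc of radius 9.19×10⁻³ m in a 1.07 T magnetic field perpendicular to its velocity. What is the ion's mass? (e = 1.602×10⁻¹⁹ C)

Combine |q|V = ½mv² and r = mv/(|q|B): eliminate v to get m = qB²r²/(2V).
m = (1.602×10⁻¹⁹)(1.07)²(9.19×10⁻³)²/(2·2330) ≈ 3.32×10⁻²⁷ kg.

m ≈ 3.32×10⁻²⁷ kg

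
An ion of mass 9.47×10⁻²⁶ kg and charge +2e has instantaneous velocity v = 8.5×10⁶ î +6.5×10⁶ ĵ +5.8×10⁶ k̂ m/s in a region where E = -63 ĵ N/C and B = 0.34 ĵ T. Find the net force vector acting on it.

F ≈ (-6.32×10⁻¹³, -2.02×10⁻¹⁷, 9.26×10⁻¹³) N

v×B = (-1.97×10⁶, 0, 2.89×10⁶) N/C.
E + v×B = (-1.97×10⁶, -63.0, 2.89×10⁶) N/C.
F = q(E + v×B) = (3.204×10⁻¹⁹ C)·(-1.97×10⁶, -63.0, 2.89×10⁶) = (-6.32×10⁻¹³, -2.02×10⁻¹⁷, 9.26×10⁻¹³) N.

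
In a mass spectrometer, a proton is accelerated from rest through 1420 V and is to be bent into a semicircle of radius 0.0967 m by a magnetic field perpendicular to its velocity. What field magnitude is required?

B ≈ 0.0563 T

v = √(2|q|V/m) = √(2·1.602×10⁻¹⁹·1420/1.673×10⁻²⁷) ≈ 5.215×10⁵ m/s.
B = mv/(|q|r) = (1.673×10⁻²⁷)(5.215×10⁵)/((1.602×10⁻¹⁹)(0.0967)) ≈ 0.0563 T.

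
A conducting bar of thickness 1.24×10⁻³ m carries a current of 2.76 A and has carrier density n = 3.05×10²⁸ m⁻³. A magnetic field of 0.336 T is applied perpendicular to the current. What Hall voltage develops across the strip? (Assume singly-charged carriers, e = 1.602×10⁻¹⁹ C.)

V_H ≈ 1.53×10⁻⁷ V

V_H = IB/(n e t).
V_H = (2.76)(0.336)/((3.05×10²⁸)(1.602×10⁻¹⁹)(1.24×10⁻³)) ≈ 1.53×10⁻⁷ V.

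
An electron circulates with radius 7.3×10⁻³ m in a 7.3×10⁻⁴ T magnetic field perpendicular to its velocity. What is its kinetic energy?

KE ≈ 2.5 eV

v = |q|Br/m, then KE = ½mv² = (qBr)²/(2m).
v = (1.602×10⁻¹⁹)(7.3×10⁻⁴)(7.3×10⁻³)/9.109×10⁻³¹ ≈ 9.372×10⁵ m/s.
KE = ½(9.109×10⁻³¹)(9.372×10⁵)² ≈ 4.0×10⁻¹⁹ J = 2.5 eV.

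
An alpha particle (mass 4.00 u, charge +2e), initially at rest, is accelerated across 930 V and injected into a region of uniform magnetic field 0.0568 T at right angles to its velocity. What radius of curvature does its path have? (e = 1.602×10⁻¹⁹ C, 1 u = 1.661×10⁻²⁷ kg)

Acceleration: |q|V = ½mv² ⇒ v = √(2|q|V/m) = √(2·3.204×10⁻¹⁹·930/6.644×10⁻²⁷) ≈ 2.995×10⁵ m/s.
In the field: r = mv/(|q|B) = (6.644×10⁻²⁷)(2.995×10⁵)/((3.204×10⁻¹⁹)(0.0568)) ≈ 0.109 m.

r ≈ 0.109 m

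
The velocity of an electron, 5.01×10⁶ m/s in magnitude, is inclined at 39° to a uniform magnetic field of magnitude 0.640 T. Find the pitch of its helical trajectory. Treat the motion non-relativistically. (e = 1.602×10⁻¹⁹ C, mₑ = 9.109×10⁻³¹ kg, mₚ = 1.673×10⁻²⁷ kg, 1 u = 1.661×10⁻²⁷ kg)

v∥ = v cosθ = 5.01×10⁶·cos39° ≈ 3.894×10⁶ m/s.
T = 2πm/(|q|B) = 2π(9.109×10⁻³¹)/((1.602×10⁻¹⁹)(0.640)) ≈ 5.582×10⁻¹¹ s.
pitch = v∥ T = (3.894×10⁶)(5.582×10⁻¹¹) ≈ 2.17×10⁻⁴ m.

p ≈ 2.17×10⁻⁴ m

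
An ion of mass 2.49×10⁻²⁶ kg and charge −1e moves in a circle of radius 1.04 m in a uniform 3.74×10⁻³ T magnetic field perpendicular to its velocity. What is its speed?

v ≈ 2.50×10⁴ m/s

From |q|vB = mv²/r, v = |q|Br/m.
v = (1.602×10⁻¹⁹)(3.74×10⁻³)(1.04)/2.49×10⁻²⁶ ≈ 2.50×10⁴ m/s.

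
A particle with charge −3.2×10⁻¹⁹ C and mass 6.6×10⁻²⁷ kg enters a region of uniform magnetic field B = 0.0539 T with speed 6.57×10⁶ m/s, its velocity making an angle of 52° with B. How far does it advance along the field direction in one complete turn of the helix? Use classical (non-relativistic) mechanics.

p ≈ 9.73 m

v∥ = v cosθ = 6.57×10⁶·cos52° ≈ 4.045×10⁶ m/s.
T = 2πm/(|q|B) = 2π(6.6×10⁻²⁷)/((3.2×10⁻¹⁹)(0.0539)) ≈ 2.404×10⁻⁶ s.
pitch = v∥ T = (4.045×10⁶)(2.404×10⁻⁶) ≈ 9.73 m.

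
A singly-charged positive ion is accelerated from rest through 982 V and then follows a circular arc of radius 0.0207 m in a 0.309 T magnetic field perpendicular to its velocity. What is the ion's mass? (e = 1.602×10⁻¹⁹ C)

Combine |q|V = ½mv² and r = mv/(|q|B): eliminate v to get m = qB²r²/(2V).
m = (1.602×10⁻¹⁹)(0.309)²(0.0207)²/(2·982) ≈ 3.34×10⁻²⁷ kg.

m ≈ 3.34×10⁻²⁷ kg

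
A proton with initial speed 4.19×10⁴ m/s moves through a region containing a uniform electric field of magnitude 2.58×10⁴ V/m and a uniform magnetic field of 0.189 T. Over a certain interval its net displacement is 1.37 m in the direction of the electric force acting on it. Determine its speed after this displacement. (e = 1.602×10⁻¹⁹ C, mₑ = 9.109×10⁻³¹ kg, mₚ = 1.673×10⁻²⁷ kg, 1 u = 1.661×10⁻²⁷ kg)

v_f ≈ 2.60×10⁶ m/s

B does no work; ΔKE = |q|E d.
½mv_f² = ½mv₀² + |q|Ed = ½(1.673×10⁻²⁷)(4.19×10⁴)² + (1.602×10⁻¹⁹)(2.58×10⁴)(1.37) ≈ 1.469×10⁻¹⁸ J + 5.662×10⁻¹⁵ J ≈ 5.664×10⁻¹⁵ J.
v_f = √(2·5.664×10⁻¹⁵/1.673×10⁻²⁷) ≈ 2.60×10⁶ m/s.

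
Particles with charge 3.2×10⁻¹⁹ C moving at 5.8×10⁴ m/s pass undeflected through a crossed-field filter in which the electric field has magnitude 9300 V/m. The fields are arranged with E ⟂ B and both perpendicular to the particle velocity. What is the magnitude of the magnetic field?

Balance of forces in the selector: qE = qvB ⇒ B = E/v.
B = 9300/5.8×10⁴ = 0.16 T.

B = 0.16 T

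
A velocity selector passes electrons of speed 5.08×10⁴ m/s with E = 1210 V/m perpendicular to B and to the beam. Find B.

B = 0.0238 T

Balance of forces in the selector: qE = qvB ⇒ B = E/v.
B = 1210/5.08×10⁴ = 0.0238 T.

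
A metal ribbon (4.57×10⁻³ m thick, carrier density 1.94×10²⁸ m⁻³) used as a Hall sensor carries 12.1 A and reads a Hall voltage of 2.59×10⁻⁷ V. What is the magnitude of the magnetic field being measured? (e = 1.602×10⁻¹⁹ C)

From V_H = IB/(n e t), B = V_H n e t / I.
B = (2.59×10⁻⁷)(1.94×10²⁸)(1.602×10⁻¹⁹)(4.57×10⁻³)/12.1 ≈ 0.304 T.

B ≈ 0.304 T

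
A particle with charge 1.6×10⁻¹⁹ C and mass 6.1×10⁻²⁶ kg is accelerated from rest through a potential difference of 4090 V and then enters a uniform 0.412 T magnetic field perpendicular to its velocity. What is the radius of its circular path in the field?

r ≈ 0.136 m

Acceleration: |q|V = ½mv² ⇒ v = √(2|q|V/m) = √(2·1.6×10⁻¹⁹·4090/6.1×10⁻²⁶) ≈ 1.465×10⁵ m/s.
In the field: r = mv/(|q|B) = (6.1×10⁻²⁶)(1.465×10⁵)/((1.6×10⁻¹⁹)(0.412)) ≈ 0.136 m.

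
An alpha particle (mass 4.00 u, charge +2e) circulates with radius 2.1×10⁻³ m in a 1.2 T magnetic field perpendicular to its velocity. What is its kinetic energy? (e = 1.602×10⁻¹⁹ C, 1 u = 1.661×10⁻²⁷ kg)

v = |q|Br/m, then KE = ½mv² = (qBr)²/(2m).
v = (3.204×10⁻¹⁹)(1.2)(2.1×10⁻³)/6.644×10⁻²⁷ ≈ 1.215×10⁵ m/s.
KE = ½(6.644×10⁻²⁷)(1.215×10⁵)² ≈ 4.9×10⁻¹⁷ J.

KE ≈ 4.9×10⁻¹⁷ J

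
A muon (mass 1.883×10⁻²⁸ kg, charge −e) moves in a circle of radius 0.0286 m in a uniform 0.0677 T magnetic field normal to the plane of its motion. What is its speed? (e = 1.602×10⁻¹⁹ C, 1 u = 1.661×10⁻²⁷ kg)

v ≈ 1.65×10⁶ m/s

From |q|vB = mv²/r, v = |q|Br/m.
v = (1.602×10⁻¹⁹)(0.0677)(0.0286)/1.883×10⁻²⁸ ≈ 1.65×10⁶ m/s.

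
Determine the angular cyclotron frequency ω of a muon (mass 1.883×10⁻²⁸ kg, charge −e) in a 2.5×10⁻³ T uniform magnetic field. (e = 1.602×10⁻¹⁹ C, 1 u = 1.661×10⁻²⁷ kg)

ω ≈ 2.1×10⁶ rad/s

ω = |q|B/m.
ω = (1.602×10⁻¹⁹)(2.5×10⁻³)/1.883×10⁻²⁸ ≈ 2.1×10⁶ rad/s.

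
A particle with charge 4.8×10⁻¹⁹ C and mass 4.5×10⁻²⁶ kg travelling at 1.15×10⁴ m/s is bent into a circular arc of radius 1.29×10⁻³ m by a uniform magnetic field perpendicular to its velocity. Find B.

From |q|vB = mv²/r, B = mv/(|q|r).
B = (4.5×10⁻²⁶)(1.15×10⁴)/((4.8×10⁻¹⁹)(1.29×10⁻³)) ≈ 0.836 T.

B ≈ 0.836 T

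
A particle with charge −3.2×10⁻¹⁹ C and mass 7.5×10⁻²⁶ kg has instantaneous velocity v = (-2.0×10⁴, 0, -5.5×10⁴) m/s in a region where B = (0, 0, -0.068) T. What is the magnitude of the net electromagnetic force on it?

v×B = (0, -1360, 0) N/C.
F = q v×B = (−3.2×10⁻¹⁹ C)·(0, -1360, 0) = (0, 4.35×10⁻¹⁶, 0) N.
|F| = 4.35×10⁻¹⁶ N.

|F| ≈ 4.35×10⁻¹⁶ N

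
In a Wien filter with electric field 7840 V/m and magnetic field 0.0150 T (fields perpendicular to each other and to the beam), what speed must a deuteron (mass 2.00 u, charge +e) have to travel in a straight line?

v = 5.23×10⁵ m/s

For undeflected motion the electric and magnetic forces balance: qE = qvB.
v = E/B = 7840/0.0150 = 5.23×10⁵ m/s.
The result is independent of the particle's charge and mass.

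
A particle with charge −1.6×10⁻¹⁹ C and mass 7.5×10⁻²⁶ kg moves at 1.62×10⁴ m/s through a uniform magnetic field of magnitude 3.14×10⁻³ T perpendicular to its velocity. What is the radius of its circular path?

The magnetic force provides the centripetal force: |q|vB = mv²/r.
r = mv/(|q|B) = (7.5×10⁻²⁶)(1.62×10⁴)/((1.6×10⁻¹⁹)(3.14×10⁻³)) ≈ 2.42 m.

r ≈ 2.42 m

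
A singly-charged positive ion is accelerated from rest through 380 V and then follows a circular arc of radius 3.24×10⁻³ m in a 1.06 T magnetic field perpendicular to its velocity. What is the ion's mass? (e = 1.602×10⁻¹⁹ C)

m ≈ 2.49×10⁻²⁷ kg

Combine |q|V = ½mv² and r = mv/(|q|B): eliminate v to get m = qB²r²/(2V).
m = (1.602×10⁻¹⁹)(1.06)²(3.24×10⁻³)²/(2·380) ≈ 2.49×10⁻²⁷ kg.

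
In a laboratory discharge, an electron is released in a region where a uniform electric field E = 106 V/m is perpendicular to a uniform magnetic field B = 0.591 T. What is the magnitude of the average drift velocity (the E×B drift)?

v_d ≈ 179 m/s

In crossed fields the guiding centre drifts at v_d = |E×B|/B² = E/B, independent of charge and mass.
v_d = 106/0.591 = 179 m/s.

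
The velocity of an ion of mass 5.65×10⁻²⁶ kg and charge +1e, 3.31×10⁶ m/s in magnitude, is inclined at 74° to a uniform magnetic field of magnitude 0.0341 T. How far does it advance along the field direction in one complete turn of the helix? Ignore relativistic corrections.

p ≈ 59.3 m

v∥ = v cosθ = 3.31×10⁶·cos74° ≈ 9.124×10⁵ m/s.
T = 2πm/(|q|B) = 2π(5.65×10⁻²⁶)/((1.602×10⁻¹⁹)(0.0341)) ≈ 6.498×10⁻⁵ s.
pitch = v∥ T = (9.124×10⁵)(6.498×10⁻⁵) ≈ 59.3 m.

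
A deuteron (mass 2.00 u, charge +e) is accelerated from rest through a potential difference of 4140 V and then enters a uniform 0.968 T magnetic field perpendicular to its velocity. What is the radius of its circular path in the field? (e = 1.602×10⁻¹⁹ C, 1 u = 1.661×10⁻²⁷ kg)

Acceleration: |q|V = ½mv² ⇒ v = √(2|q|V/m) = √(2·1.602×10⁻¹⁹·4140/3.322×10⁻²⁷) ≈ 6.319×10⁵ m/s.
In the field: r = mv/(|q|B) = (3.322×10⁻²⁷)(6.319×10⁵)/((1.602×10⁻¹⁹)(0.968)) ≈ 0.0135 m.

r ≈ 0.0135 m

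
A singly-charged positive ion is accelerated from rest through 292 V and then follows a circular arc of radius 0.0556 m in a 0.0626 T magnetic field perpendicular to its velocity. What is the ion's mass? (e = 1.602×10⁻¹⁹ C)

Combine |q|V = ½mv² and r = mv/(|q|B): eliminate v to get m = qB²r²/(2V).
m = (1.602×10⁻¹⁹)(0.0626)²(0.0556)²/(2·292) ≈ 3.32×10⁻²⁷ kg.

m ≈ 3.32×10⁻²⁷ kg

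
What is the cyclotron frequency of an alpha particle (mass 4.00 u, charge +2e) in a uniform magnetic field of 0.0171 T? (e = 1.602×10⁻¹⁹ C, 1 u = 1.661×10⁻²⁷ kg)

f ≈ 1.31×10⁵ Hz

f = |q|B/(2πm).
f = (3.204×10⁻¹⁹)(0.0171)/(2π·6.644×10⁻²⁷) ≈ 1.31×10⁵ Hz.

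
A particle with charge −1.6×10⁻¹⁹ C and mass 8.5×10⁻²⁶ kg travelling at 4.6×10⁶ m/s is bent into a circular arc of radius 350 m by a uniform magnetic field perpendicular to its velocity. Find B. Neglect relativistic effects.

From |q|vB = mv²/r, B = mv/(|q|r).
B = (8.5×10⁻²⁶)(4.6×10⁶)/((1.6×10⁻¹⁹)(350)) ≈ 7.0×10⁻³ T.

B ≈ 7.0×10⁻³ T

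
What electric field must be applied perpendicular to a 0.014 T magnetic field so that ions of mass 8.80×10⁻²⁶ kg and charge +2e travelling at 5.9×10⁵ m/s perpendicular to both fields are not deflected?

For straight-line motion qE = qvB, so E = vB.
E = 5.9×10⁵ × 0.014 = 8300 V/m.

E = 8300 V/m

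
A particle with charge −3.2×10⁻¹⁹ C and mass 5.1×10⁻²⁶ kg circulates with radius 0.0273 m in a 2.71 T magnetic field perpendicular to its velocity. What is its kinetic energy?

KE ≈ 3.43×10⁴ eV

v = |q|Br/m, then KE = ½mv² = (qBr)²/(2m).
v = (3.2×10⁻¹⁹)(2.71)(0.0273)/5.1×10⁻²⁶ ≈ 4.642×10⁵ m/s.
KE = ½(5.1×10⁻²⁶)(4.642×10⁵)² ≈ 5.49×10⁻¹⁵ J = 3.43×10⁴ eV.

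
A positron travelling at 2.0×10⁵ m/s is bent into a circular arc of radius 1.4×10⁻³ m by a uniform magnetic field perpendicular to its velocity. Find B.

B ≈ 8.1×10⁻⁴ T

From |q|vB = mv²/r, B = mv/(|q|r).
B = (9.109×10⁻³¹)(2.0×10⁵)/((1.602×10⁻¹⁹)(1.4×10⁻³)) ≈ 8.1×10⁻⁴ T.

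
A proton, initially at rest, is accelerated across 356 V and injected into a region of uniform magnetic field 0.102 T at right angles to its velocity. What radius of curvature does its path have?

r ≈ 0.0267 m

Acceleration: |q|V = ½mv² ⇒ v = √(2|q|V/m) = √(2·1.602×10⁻¹⁹·356/1.673×10⁻²⁷) ≈ 2.611×10⁵ m/s.
In the field: r = mv/(|q|B) = (1.673×10⁻²⁷)(2.611×10⁵)/((1.602×10⁻¹⁹)(0.102)) ≈ 0.0267 m.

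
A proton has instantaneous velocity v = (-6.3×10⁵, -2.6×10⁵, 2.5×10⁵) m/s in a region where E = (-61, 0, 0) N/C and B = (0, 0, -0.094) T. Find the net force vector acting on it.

F ≈ (3.91×10⁻¹⁵, -9.49×10⁻¹⁵, 0) N

v×B = (2.44×10⁴, -5.92×10⁴, 0) N/C.
E + v×B = (2.44×10⁴, -5.92×10⁴, 0) N/C.
F = q(E + v×B) = (1.602×10⁻¹⁹ C)·(2.44×10⁴, -5.92×10⁴, 0) = (3.91×10⁻¹⁵, -9.49×10⁻¹⁵, 0) N.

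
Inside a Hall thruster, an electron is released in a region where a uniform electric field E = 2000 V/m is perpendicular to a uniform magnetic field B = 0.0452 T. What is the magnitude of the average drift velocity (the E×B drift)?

The steady drift has the magnetic force balancing the electric force, so v_d = E/B.
v_d = 2000/0.0452 = 4.42×10⁴ m/s.

v_d ≈ 4.42×10⁴ m/s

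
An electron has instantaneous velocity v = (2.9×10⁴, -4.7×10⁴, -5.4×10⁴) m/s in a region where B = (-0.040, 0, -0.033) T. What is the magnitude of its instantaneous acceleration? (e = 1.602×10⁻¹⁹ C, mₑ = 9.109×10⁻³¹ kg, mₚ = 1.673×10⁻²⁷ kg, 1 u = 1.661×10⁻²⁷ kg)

v×B = (1550, 3120, -1880) N/C.
F = q v×B = (−1.602×10⁻¹⁹ C)·(1550, 3120, -1880) = (-2.48×10⁻¹⁶, -4.99×10⁻¹⁶, 3.01×10⁻¹⁶) N.
|a| = |F|/m = 6.339×10⁻¹⁶/9.109×10⁻³¹ ≈ 6.96×10¹⁴ m/s².

|a| ≈ 6.96×10¹⁴ m/s²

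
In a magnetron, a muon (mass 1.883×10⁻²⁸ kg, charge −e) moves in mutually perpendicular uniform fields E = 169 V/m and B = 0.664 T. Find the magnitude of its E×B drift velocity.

In crossed fields the guiding centre drifts at v_d = |E×B|/B² = E/B, independent of charge and mass.
v_d = 169/0.664 = 255 m/s.

v_d ≈ 255 m/s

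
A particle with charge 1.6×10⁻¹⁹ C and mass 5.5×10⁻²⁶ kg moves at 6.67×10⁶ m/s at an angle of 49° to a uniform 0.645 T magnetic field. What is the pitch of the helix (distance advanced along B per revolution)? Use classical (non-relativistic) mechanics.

v∥ = v cosθ = 6.67×10⁶·cos49° ≈ 4.376×10⁶ m/s.
T = 2πm/(|q|B) = 2π(5.5×10⁻²⁶)/((1.6×10⁻¹⁹)(0.645)) ≈ 3.349×10⁻⁶ s.
pitch = v∥ T = (4.376×10⁶)(3.349×10⁻⁶) ≈ 14.7 m.

p ≈ 14.7 m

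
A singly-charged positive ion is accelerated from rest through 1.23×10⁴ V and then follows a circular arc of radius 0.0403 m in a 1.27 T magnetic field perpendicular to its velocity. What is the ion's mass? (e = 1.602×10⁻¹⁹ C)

Combine |q|V = ½mv² and r = mv/(|q|B): eliminate v to get m = qB²r²/(2V).
m = (1.602×10⁻¹⁹)(1.27)²(0.0403)²/(2·1.23×10⁴) ≈ 1.71×10⁻²⁶ kg.

m ≈ 1.71×10⁻²⁶ kg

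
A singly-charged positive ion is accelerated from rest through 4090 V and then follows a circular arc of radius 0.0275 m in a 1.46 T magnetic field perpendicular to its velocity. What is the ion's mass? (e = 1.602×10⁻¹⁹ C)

Combine |q|V = ½mv² and r = mv/(|q|B): eliminate v to get m = qB²r²/(2V).
m = (1.602×10⁻¹⁹)(1.46)²(0.0275)²/(2·4090) ≈ 3.16×10⁻²⁶ kg.

m ≈ 3.16×10⁻²⁶ kg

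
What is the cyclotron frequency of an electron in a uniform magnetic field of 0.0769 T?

f = |q|B/(2πm).
f = (1.602×10⁻¹⁹)(0.0769)/(2π·9.109×10⁻³¹) ≈ 2.15×10⁹ Hz.

f ≈ 2.15×10⁹ Hz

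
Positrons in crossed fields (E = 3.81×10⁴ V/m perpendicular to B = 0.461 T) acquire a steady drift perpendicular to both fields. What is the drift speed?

The E×B drift speed is v_d = E/B.
v_d = 3.81×10⁴/0.461 = 8.26×10⁴ m/s.

v_d ≈ 8.26×10⁴ m/s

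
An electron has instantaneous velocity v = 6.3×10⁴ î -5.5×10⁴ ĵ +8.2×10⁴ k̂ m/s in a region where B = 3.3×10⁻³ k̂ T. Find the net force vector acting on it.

F ≈ (2.91×10⁻¹⁷, 3.33×10⁻¹⁷, 0) N

v×B = (-182, -208, 0) N/C.
F = q v×B = (−1.602×10⁻¹⁹ C)·(-182, -208, 0) = (2.91×10⁻¹⁷, 3.33×10⁻¹⁷, 0) N.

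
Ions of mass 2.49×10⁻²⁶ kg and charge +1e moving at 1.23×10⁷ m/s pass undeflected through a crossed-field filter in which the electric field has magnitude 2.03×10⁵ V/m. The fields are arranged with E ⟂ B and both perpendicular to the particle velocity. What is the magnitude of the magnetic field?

Balance of forces in the selector: qE = qvB ⇒ B = E/v.
B = 2.03×10⁵/1.23×10⁷ = 0.0165 T.

B = 0.0165 T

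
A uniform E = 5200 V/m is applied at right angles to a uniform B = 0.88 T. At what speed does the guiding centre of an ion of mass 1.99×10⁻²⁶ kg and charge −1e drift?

The E×B drift speed is v_d = E/B.
v_d = 5200/0.88 = 5900 m/s.

v_d ≈ 5900 m/s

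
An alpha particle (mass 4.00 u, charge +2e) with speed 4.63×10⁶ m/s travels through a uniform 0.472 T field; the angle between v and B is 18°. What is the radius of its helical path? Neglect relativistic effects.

r ≈ 0.0629 m

v⊥ = v sinθ = 4.63×10⁶·sin18° ≈ 1.431×10⁶ m/s.
r = m v⊥/(|q|B) = (6.644×10⁻²⁷)(1.431×10⁶)/((3.204×10⁻¹⁹)(0.472)) ≈ 0.0629 m.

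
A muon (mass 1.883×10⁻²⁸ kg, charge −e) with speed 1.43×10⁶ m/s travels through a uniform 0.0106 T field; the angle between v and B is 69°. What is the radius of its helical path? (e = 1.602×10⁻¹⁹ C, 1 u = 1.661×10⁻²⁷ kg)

v⊥ = v sinθ = 1.43×10⁶·sin69° ≈ 1.335×10⁶ m/s.
r = m v⊥/(|q|B) = (1.883×10⁻²⁸)(1.335×10⁶)/((1.602×10⁻¹⁹)(0.0106)) ≈ 0.148 m.

r ≈ 0.148 m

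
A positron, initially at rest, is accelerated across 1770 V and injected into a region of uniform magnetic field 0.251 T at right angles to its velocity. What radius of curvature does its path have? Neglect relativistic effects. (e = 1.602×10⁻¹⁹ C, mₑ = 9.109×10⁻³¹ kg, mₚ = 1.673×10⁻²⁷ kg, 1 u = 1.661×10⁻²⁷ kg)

r ≈ 5.65×10⁻⁴ m

Acceleration: |q|V = ½mv² ⇒ v = √(2|q|V/m) = √(2·1.602×10⁻¹⁹·1770/9.109×10⁻³¹) ≈ 2.495×10⁷ m/s.
In the field: r = mv/(|q|B) = (9.109×10⁻³¹)(2.495×10⁷)/((1.602×10⁻¹⁹)(0.251)) ≈ 5.65×10⁻⁴ m.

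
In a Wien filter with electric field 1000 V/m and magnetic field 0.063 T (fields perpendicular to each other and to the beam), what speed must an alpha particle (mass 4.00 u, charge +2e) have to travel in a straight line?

v = 1.6×10⁴ m/s

Zero net Lorentz force requires |qE| = |q v×B|, i.e. E = vB.
v = E/B = 1000/0.063 = 1.6×10⁴ m/s.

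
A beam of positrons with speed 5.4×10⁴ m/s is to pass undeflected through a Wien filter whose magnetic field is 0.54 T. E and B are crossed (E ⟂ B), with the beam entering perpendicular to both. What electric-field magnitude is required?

For straight-line motion qE = qvB, so E = vB.
E = 5.4×10⁴ × 0.54 = 2.9×10⁴ V/m.

E = 2.9×10⁴ V/m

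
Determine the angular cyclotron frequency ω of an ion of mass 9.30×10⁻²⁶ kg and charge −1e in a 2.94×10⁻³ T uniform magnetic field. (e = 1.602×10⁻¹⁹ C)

ω ≈ 5060 rad/s

ω = |q|B/m.
ω = (1.602×10⁻¹⁹)(2.94×10⁻³)/9.30×10⁻²⁶ ≈ 5060 rad/s.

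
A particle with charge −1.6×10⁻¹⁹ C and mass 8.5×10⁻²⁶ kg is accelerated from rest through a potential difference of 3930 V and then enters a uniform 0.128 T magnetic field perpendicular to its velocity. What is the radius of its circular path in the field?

r ≈ 0.505 m

Acceleration: |q|V = ½mv² ⇒ v = √(2|q|V/m) = √(2·1.6×10⁻¹⁹·3930/8.5×10⁻²⁶) ≈ 1.216×10⁵ m/s.
In the field: r = mv/(|q|B) = (8.5×10⁻²⁶)(1.216×10⁵)/((1.6×10⁻¹⁹)(0.128)) ≈ 0.505 m.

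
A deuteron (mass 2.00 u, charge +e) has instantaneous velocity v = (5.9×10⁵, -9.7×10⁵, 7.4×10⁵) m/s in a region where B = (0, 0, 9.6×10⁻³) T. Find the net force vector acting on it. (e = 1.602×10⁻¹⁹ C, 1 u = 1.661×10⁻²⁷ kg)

v×B = (-9310, -5660, 0) N/C.
F = q v×B = (1.602×10⁻¹⁹ C)·(-9310, -5660, 0) = (-1.49×10⁻¹⁵, -9.07×10⁻¹⁶, 0) N.

F ≈ (-1.49×10⁻¹⁵, -9.07×10⁻¹⁶, 0) N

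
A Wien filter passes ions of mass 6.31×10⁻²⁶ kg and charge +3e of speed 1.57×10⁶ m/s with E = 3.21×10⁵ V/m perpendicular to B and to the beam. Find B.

Balance of forces in the selector: qE = qvB ⇒ B = E/v.
B = 3.21×10⁵/1.57×10⁶ = 0.204 T.

B = 0.204 T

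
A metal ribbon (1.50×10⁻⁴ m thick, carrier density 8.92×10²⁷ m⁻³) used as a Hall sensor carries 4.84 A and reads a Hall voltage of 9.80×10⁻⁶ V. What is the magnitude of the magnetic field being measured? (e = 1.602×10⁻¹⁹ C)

B ≈ 0.434 T

From V_H = IB/(n e t), B = V_H n e t / I.
B = (9.80×10⁻⁶)(8.92×10²⁷)(1.602×10⁻¹⁹)(1.50×10⁻⁴)/4.84 ≈ 0.434 T.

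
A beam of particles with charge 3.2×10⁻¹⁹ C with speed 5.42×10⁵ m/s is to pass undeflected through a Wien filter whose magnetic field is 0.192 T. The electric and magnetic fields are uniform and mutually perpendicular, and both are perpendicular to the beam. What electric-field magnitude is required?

E = 1.04×10⁵ V/m

For straight-line motion qE = qvB, so E = vB.
E = 5.42×10⁵ × 0.192 = 1.04×10⁵ V/m.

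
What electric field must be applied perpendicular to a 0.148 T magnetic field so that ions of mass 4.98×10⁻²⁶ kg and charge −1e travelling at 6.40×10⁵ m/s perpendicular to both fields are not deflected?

For straight-line motion qE = qvB, so E = vB.
E = 6.40×10⁵ × 0.148 = 9.47×10⁴ V/m.

E = 9.47×10⁴ V/m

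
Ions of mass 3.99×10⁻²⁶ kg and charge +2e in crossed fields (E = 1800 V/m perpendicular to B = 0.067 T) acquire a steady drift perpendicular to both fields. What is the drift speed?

The steady drift has the magnetic force balancing the electric force, so v_d = E/B.
v_d = 1800/0.067 = 2.7×10⁴ m/s.

v_d ≈ 2.7×10⁴ m/s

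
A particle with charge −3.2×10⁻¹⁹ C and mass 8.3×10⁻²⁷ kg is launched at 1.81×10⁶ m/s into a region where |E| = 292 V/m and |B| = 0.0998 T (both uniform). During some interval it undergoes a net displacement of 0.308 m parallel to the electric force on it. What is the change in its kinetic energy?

ΔKE ≈ 2.88×10⁻¹⁷ J

The magnetic force is always ⟂ v and does no work; only the electric force changes KE.
ΔKE = F_E · d = |q|E d = (3.2×10⁻¹⁹)(292)(0.308) ≈ 2.88×10⁻¹⁷ J.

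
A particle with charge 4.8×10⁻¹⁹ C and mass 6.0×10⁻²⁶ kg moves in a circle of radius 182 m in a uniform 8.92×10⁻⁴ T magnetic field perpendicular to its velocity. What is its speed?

v ≈ 1.30×10⁶ m/s

From |q|vB = mv²/r, v = |q|Br/m.
v = (4.8×10⁻¹⁹)(8.92×10⁻⁴)(182)/6.0×10⁻²⁶ ≈ 1.30×10⁶ m/s.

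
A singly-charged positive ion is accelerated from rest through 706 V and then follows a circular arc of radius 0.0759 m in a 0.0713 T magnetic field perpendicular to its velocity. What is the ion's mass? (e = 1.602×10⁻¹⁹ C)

m ≈ 3.32×10⁻²⁷ kg

Combine |q|V = ½mv² and r = mv/(|q|B): eliminate v to get m = qB²r²/(2V).
m = (1.602×10⁻¹⁹)(0.0713)²(0.0759)²/(2·706) ≈ 3.32×10⁻²⁷ kg.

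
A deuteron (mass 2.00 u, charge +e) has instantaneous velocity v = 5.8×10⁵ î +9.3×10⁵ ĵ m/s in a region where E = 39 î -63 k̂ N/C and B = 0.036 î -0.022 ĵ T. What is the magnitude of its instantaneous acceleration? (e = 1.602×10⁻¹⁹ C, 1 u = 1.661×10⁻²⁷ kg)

|a| ≈ 2.23×10¹² m/s²

v×B = (0, 0, -4.62×10⁴) N/C.
E + v×B = (39.0, 0, -4.63×10⁴) N/C.
F = q(E + v×B) = (1.602×10⁻¹⁹ C)·(39.0, 0, -4.63×10⁴) = (6.25×10⁻¹⁸, 0, -7.42×10⁻¹⁵) N.
|a| = |F|/m = 7.418×10⁻¹⁵/3.322×10⁻²⁷ ≈ 2.23×10¹² m/s².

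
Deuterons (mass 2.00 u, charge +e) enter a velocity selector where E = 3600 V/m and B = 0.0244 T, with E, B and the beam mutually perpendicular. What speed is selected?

v = 1.48×10⁵ m/s

Straight-line motion ⇒ electric and magnetic forces cancel, so E = vB.
v = E/B = 3600/0.0244 = 1.48×10⁵ m/s.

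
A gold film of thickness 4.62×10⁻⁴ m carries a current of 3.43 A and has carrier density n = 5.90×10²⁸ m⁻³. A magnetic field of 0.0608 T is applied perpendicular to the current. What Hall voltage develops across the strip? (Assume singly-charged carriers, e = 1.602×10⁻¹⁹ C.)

V_H ≈ 4.78×10⁻⁸ V

V_H = IB/(n e t).
V_H = (3.43)(0.0608)/((5.90×10²⁸)(1.602×10⁻¹⁹)(4.62×10⁻⁴)) ≈ 4.78×10⁻⁸ V.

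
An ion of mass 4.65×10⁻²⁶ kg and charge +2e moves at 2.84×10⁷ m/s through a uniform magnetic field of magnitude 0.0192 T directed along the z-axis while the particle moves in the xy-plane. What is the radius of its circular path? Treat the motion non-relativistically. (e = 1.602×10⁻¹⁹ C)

r ≈ 215 m

The magnetic force provides the centripetal force: |q|vB = mv²/r.
r = mv/(|q|B) = (4.65×10⁻²⁶)(2.84×10⁷)/((3.204×10⁻¹⁹)(0.0192)) ≈ 215 m.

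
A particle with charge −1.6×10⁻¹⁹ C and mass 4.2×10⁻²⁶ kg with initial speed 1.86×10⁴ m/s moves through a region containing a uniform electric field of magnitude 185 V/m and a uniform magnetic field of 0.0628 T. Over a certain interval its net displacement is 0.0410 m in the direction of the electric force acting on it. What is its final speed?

v_f ≈ 2.01×10⁴ m/s

B does no work; ΔKE = |q|E d.
½mv_f² = ½mv₀² + |q|Ed = ½(4.2×10⁻²⁶)(1.86×10⁴)² + (1.6×10⁻¹⁹)(185)(0.0410) ≈ 7.265×10⁻¹⁸ J + 1.214×10⁻¹⁸ J ≈ 8.479×10⁻¹⁸ J.
v_f = √(2·8.479×10⁻¹⁸/4.2×10⁻²⁶) ≈ 2.01×10⁴ m/s.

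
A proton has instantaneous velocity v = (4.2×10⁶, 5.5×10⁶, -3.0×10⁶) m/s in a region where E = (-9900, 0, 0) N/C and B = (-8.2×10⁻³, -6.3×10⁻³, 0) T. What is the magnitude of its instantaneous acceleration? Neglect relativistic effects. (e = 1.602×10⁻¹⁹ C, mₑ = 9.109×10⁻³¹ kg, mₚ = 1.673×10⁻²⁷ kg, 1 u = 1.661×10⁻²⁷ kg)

|a| ≈ 4.04×10¹² m/s²

v×B = (-1.89×10⁴, 2.46×10⁴, 1.86×10⁴) N/C.
E + v×B = (-2.88×10⁴, 2.46×10⁴, 1.86×10⁴) N/C.
F = q(E + v×B) = (1.602×10⁻¹⁹ C)·(-2.88×10⁴, 2.46×10⁴, 1.86×10⁴) = (-4.61×10⁻¹⁵, 3.94×10⁻¹⁵, 2.99×10⁻¹⁵) N.
|a| = |F|/m = 6.763×10⁻¹⁵/1.673×10⁻²⁷ ≈ 4.04×10¹² m/s².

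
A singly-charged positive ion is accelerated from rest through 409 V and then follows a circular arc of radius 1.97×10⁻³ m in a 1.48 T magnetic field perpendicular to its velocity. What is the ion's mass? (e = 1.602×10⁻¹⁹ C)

Combine |q|V = ½mv² and r = mv/(|q|B): eliminate v to get m = qB²r²/(2V).
m = (1.602×10⁻¹⁹)(1.48)²(1.97×10⁻³)²/(2·409) ≈ 1.66×10⁻²⁷ kg.

m ≈ 1.66×10⁻²⁷ kg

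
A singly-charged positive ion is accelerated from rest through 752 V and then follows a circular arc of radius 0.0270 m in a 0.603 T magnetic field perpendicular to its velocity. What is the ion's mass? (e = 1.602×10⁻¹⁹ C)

m ≈ 2.82×10⁻²⁶ kg

Combine |q|V = ½mv² and r = mv/(|q|B): eliminate v to get m = qB²r²/(2V).
m = (1.602×10⁻¹⁹)(0.603)²(0.0270)²/(2·752) ≈ 2.82×10⁻²⁶ kg.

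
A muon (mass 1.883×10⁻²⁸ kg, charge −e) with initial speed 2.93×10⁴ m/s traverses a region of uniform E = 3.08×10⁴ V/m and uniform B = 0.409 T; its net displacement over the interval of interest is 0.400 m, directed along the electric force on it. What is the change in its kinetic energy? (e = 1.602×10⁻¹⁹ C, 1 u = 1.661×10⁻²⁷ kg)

The magnetic force is always ⟂ v and does no work; only the electric force changes KE.
ΔKE = F_E · d = |q|E d = (1.602×10⁻¹⁹)(3.08×10⁴)(0.400) ≈ 1.97×10⁻¹⁵ J.

ΔKE ≈ 1.97×10⁻¹⁵ J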